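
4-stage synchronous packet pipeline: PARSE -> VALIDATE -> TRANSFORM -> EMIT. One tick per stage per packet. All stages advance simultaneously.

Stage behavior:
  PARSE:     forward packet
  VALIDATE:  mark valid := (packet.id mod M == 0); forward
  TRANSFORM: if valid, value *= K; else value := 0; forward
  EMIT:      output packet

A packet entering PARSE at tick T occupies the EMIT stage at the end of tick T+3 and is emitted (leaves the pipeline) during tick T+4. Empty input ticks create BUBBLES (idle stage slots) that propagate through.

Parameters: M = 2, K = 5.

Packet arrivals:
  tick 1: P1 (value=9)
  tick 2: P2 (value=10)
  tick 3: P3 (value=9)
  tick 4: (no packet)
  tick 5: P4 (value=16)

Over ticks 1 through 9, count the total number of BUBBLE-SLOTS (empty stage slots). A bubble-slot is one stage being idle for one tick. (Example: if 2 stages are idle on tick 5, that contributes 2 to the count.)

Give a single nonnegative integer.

Tick 1: [PARSE:P1(v=9,ok=F), VALIDATE:-, TRANSFORM:-, EMIT:-] out:-; bubbles=3
Tick 2: [PARSE:P2(v=10,ok=F), VALIDATE:P1(v=9,ok=F), TRANSFORM:-, EMIT:-] out:-; bubbles=2
Tick 3: [PARSE:P3(v=9,ok=F), VALIDATE:P2(v=10,ok=T), TRANSFORM:P1(v=0,ok=F), EMIT:-] out:-; bubbles=1
Tick 4: [PARSE:-, VALIDATE:P3(v=9,ok=F), TRANSFORM:P2(v=50,ok=T), EMIT:P1(v=0,ok=F)] out:-; bubbles=1
Tick 5: [PARSE:P4(v=16,ok=F), VALIDATE:-, TRANSFORM:P3(v=0,ok=F), EMIT:P2(v=50,ok=T)] out:P1(v=0); bubbles=1
Tick 6: [PARSE:-, VALIDATE:P4(v=16,ok=T), TRANSFORM:-, EMIT:P3(v=0,ok=F)] out:P2(v=50); bubbles=2
Tick 7: [PARSE:-, VALIDATE:-, TRANSFORM:P4(v=80,ok=T), EMIT:-] out:P3(v=0); bubbles=3
Tick 8: [PARSE:-, VALIDATE:-, TRANSFORM:-, EMIT:P4(v=80,ok=T)] out:-; bubbles=3
Tick 9: [PARSE:-, VALIDATE:-, TRANSFORM:-, EMIT:-] out:P4(v=80); bubbles=4
Total bubble-slots: 20

Answer: 20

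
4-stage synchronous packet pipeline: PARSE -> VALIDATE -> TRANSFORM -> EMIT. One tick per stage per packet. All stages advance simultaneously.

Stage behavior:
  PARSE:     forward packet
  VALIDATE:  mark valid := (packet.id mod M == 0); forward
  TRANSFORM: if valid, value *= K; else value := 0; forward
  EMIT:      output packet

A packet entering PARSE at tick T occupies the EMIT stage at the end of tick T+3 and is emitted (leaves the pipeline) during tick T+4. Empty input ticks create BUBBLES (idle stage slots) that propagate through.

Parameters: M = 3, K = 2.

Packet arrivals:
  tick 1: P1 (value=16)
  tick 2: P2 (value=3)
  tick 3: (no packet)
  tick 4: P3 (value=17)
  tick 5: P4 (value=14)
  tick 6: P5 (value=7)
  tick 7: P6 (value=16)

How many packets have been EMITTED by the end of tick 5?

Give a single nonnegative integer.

Tick 1: [PARSE:P1(v=16,ok=F), VALIDATE:-, TRANSFORM:-, EMIT:-] out:-; in:P1
Tick 2: [PARSE:P2(v=3,ok=F), VALIDATE:P1(v=16,ok=F), TRANSFORM:-, EMIT:-] out:-; in:P2
Tick 3: [PARSE:-, VALIDATE:P2(v=3,ok=F), TRANSFORM:P1(v=0,ok=F), EMIT:-] out:-; in:-
Tick 4: [PARSE:P3(v=17,ok=F), VALIDATE:-, TRANSFORM:P2(v=0,ok=F), EMIT:P1(v=0,ok=F)] out:-; in:P3
Tick 5: [PARSE:P4(v=14,ok=F), VALIDATE:P3(v=17,ok=T), TRANSFORM:-, EMIT:P2(v=0,ok=F)] out:P1(v=0); in:P4
Emitted by tick 5: ['P1']

Answer: 1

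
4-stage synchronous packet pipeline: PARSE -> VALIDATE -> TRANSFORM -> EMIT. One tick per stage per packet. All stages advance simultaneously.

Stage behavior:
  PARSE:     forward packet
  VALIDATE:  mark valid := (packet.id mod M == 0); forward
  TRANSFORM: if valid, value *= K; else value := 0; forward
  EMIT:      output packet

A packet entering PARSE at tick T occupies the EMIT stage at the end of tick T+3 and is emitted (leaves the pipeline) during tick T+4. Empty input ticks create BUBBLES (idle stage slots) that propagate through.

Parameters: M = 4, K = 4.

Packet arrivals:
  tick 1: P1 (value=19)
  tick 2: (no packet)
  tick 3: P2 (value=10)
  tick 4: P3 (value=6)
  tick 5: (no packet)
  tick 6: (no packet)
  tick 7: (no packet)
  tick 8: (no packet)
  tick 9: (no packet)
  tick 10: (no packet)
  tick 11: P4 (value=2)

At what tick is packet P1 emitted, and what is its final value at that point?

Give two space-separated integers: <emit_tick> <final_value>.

Answer: 5 0

Derivation:
Tick 1: [PARSE:P1(v=19,ok=F), VALIDATE:-, TRANSFORM:-, EMIT:-] out:-; in:P1
Tick 2: [PARSE:-, VALIDATE:P1(v=19,ok=F), TRANSFORM:-, EMIT:-] out:-; in:-
Tick 3: [PARSE:P2(v=10,ok=F), VALIDATE:-, TRANSFORM:P1(v=0,ok=F), EMIT:-] out:-; in:P2
Tick 4: [PARSE:P3(v=6,ok=F), VALIDATE:P2(v=10,ok=F), TRANSFORM:-, EMIT:P1(v=0,ok=F)] out:-; in:P3
Tick 5: [PARSE:-, VALIDATE:P3(v=6,ok=F), TRANSFORM:P2(v=0,ok=F), EMIT:-] out:P1(v=0); in:-
Tick 6: [PARSE:-, VALIDATE:-, TRANSFORM:P3(v=0,ok=F), EMIT:P2(v=0,ok=F)] out:-; in:-
Tick 7: [PARSE:-, VALIDATE:-, TRANSFORM:-, EMIT:P3(v=0,ok=F)] out:P2(v=0); in:-
Tick 8: [PARSE:-, VALIDATE:-, TRANSFORM:-, EMIT:-] out:P3(v=0); in:-
Tick 9: [PARSE:-, VALIDATE:-, TRANSFORM:-, EMIT:-] out:-; in:-
Tick 10: [PARSE:-, VALIDATE:-, TRANSFORM:-, EMIT:-] out:-; in:-
Tick 11: [PARSE:P4(v=2,ok=F), VALIDATE:-, TRANSFORM:-, EMIT:-] out:-; in:P4
Tick 12: [PARSE:-, VALIDATE:P4(v=2,ok=T), TRANSFORM:-, EMIT:-] out:-; in:-
Tick 13: [PARSE:-, VALIDATE:-, TRANSFORM:P4(v=8,ok=T), EMIT:-] out:-; in:-
Tick 14: [PARSE:-, VALIDATE:-, TRANSFORM:-, EMIT:P4(v=8,ok=T)] out:-; in:-
Tick 15: [PARSE:-, VALIDATE:-, TRANSFORM:-, EMIT:-] out:P4(v=8); in:-
P1: arrives tick 1, valid=False (id=1, id%4=1), emit tick 5, final value 0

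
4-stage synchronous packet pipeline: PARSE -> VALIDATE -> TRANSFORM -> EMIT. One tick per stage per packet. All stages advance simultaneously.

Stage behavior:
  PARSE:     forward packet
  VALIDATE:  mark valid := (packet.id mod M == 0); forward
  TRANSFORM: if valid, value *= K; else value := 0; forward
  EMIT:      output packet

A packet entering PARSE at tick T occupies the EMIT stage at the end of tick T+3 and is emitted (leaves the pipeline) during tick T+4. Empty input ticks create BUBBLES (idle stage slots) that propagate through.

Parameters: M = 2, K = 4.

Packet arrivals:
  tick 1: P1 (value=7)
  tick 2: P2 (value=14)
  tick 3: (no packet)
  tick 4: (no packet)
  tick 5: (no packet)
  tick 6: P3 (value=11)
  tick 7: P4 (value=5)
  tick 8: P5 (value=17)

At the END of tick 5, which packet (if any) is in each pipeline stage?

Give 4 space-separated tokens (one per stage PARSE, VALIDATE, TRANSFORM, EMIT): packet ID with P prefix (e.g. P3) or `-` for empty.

Tick 1: [PARSE:P1(v=7,ok=F), VALIDATE:-, TRANSFORM:-, EMIT:-] out:-; in:P1
Tick 2: [PARSE:P2(v=14,ok=F), VALIDATE:P1(v=7,ok=F), TRANSFORM:-, EMIT:-] out:-; in:P2
Tick 3: [PARSE:-, VALIDATE:P2(v=14,ok=T), TRANSFORM:P1(v=0,ok=F), EMIT:-] out:-; in:-
Tick 4: [PARSE:-, VALIDATE:-, TRANSFORM:P2(v=56,ok=T), EMIT:P1(v=0,ok=F)] out:-; in:-
Tick 5: [PARSE:-, VALIDATE:-, TRANSFORM:-, EMIT:P2(v=56,ok=T)] out:P1(v=0); in:-
At end of tick 5: ['-', '-', '-', 'P2']

Answer: - - - P2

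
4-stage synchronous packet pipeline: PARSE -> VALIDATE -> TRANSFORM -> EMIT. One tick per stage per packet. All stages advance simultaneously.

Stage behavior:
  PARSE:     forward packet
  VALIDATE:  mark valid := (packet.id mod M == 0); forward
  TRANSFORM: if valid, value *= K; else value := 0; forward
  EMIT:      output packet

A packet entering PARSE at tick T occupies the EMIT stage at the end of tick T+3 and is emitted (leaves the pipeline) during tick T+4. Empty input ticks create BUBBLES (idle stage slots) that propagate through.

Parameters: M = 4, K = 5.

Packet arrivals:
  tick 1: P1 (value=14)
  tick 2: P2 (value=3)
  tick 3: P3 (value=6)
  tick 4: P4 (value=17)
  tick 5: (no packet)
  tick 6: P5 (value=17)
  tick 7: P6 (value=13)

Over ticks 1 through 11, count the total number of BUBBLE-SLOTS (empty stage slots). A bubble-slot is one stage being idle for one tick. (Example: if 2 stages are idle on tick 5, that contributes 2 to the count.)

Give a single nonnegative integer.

Tick 1: [PARSE:P1(v=14,ok=F), VALIDATE:-, TRANSFORM:-, EMIT:-] out:-; bubbles=3
Tick 2: [PARSE:P2(v=3,ok=F), VALIDATE:P1(v=14,ok=F), TRANSFORM:-, EMIT:-] out:-; bubbles=2
Tick 3: [PARSE:P3(v=6,ok=F), VALIDATE:P2(v=3,ok=F), TRANSFORM:P1(v=0,ok=F), EMIT:-] out:-; bubbles=1
Tick 4: [PARSE:P4(v=17,ok=F), VALIDATE:P3(v=6,ok=F), TRANSFORM:P2(v=0,ok=F), EMIT:P1(v=0,ok=F)] out:-; bubbles=0
Tick 5: [PARSE:-, VALIDATE:P4(v=17,ok=T), TRANSFORM:P3(v=0,ok=F), EMIT:P2(v=0,ok=F)] out:P1(v=0); bubbles=1
Tick 6: [PARSE:P5(v=17,ok=F), VALIDATE:-, TRANSFORM:P4(v=85,ok=T), EMIT:P3(v=0,ok=F)] out:P2(v=0); bubbles=1
Tick 7: [PARSE:P6(v=13,ok=F), VALIDATE:P5(v=17,ok=F), TRANSFORM:-, EMIT:P4(v=85,ok=T)] out:P3(v=0); bubbles=1
Tick 8: [PARSE:-, VALIDATE:P6(v=13,ok=F), TRANSFORM:P5(v=0,ok=F), EMIT:-] out:P4(v=85); bubbles=2
Tick 9: [PARSE:-, VALIDATE:-, TRANSFORM:P6(v=0,ok=F), EMIT:P5(v=0,ok=F)] out:-; bubbles=2
Tick 10: [PARSE:-, VALIDATE:-, TRANSFORM:-, EMIT:P6(v=0,ok=F)] out:P5(v=0); bubbles=3
Tick 11: [PARSE:-, VALIDATE:-, TRANSFORM:-, EMIT:-] out:P6(v=0); bubbles=4
Total bubble-slots: 20

Answer: 20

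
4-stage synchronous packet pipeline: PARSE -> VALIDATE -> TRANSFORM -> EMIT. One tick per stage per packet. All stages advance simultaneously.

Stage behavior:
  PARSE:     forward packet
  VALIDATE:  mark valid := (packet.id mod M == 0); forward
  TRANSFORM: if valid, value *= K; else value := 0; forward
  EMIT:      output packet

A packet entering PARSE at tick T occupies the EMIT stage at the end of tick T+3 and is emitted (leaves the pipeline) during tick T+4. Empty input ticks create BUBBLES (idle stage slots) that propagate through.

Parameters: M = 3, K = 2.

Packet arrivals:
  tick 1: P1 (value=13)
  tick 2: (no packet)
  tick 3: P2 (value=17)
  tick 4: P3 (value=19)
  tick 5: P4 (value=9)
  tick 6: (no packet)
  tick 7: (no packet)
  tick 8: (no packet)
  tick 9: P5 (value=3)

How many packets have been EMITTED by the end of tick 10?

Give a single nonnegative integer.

Tick 1: [PARSE:P1(v=13,ok=F), VALIDATE:-, TRANSFORM:-, EMIT:-] out:-; in:P1
Tick 2: [PARSE:-, VALIDATE:P1(v=13,ok=F), TRANSFORM:-, EMIT:-] out:-; in:-
Tick 3: [PARSE:P2(v=17,ok=F), VALIDATE:-, TRANSFORM:P1(v=0,ok=F), EMIT:-] out:-; in:P2
Tick 4: [PARSE:P3(v=19,ok=F), VALIDATE:P2(v=17,ok=F), TRANSFORM:-, EMIT:P1(v=0,ok=F)] out:-; in:P3
Tick 5: [PARSE:P4(v=9,ok=F), VALIDATE:P3(v=19,ok=T), TRANSFORM:P2(v=0,ok=F), EMIT:-] out:P1(v=0); in:P4
Tick 6: [PARSE:-, VALIDATE:P4(v=9,ok=F), TRANSFORM:P3(v=38,ok=T), EMIT:P2(v=0,ok=F)] out:-; in:-
Tick 7: [PARSE:-, VALIDATE:-, TRANSFORM:P4(v=0,ok=F), EMIT:P3(v=38,ok=T)] out:P2(v=0); in:-
Tick 8: [PARSE:-, VALIDATE:-, TRANSFORM:-, EMIT:P4(v=0,ok=F)] out:P3(v=38); in:-
Tick 9: [PARSE:P5(v=3,ok=F), VALIDATE:-, TRANSFORM:-, EMIT:-] out:P4(v=0); in:P5
Tick 10: [PARSE:-, VALIDATE:P5(v=3,ok=F), TRANSFORM:-, EMIT:-] out:-; in:-
Emitted by tick 10: ['P1', 'P2', 'P3', 'P4']

Answer: 4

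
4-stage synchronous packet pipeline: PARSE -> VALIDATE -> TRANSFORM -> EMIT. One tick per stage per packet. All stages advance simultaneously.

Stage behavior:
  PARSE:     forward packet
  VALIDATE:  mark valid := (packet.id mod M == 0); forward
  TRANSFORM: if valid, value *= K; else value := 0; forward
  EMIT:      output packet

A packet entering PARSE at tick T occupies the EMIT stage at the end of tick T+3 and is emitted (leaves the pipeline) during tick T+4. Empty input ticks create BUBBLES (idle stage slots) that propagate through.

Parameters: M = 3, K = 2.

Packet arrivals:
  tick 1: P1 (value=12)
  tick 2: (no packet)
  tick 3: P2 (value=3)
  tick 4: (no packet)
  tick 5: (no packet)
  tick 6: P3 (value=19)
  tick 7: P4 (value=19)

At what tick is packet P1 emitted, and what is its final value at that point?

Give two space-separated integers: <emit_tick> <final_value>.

Answer: 5 0

Derivation:
Tick 1: [PARSE:P1(v=12,ok=F), VALIDATE:-, TRANSFORM:-, EMIT:-] out:-; in:P1
Tick 2: [PARSE:-, VALIDATE:P1(v=12,ok=F), TRANSFORM:-, EMIT:-] out:-; in:-
Tick 3: [PARSE:P2(v=3,ok=F), VALIDATE:-, TRANSFORM:P1(v=0,ok=F), EMIT:-] out:-; in:P2
Tick 4: [PARSE:-, VALIDATE:P2(v=3,ok=F), TRANSFORM:-, EMIT:P1(v=0,ok=F)] out:-; in:-
Tick 5: [PARSE:-, VALIDATE:-, TRANSFORM:P2(v=0,ok=F), EMIT:-] out:P1(v=0); in:-
Tick 6: [PARSE:P3(v=19,ok=F), VALIDATE:-, TRANSFORM:-, EMIT:P2(v=0,ok=F)] out:-; in:P3
Tick 7: [PARSE:P4(v=19,ok=F), VALIDATE:P3(v=19,ok=T), TRANSFORM:-, EMIT:-] out:P2(v=0); in:P4
Tick 8: [PARSE:-, VALIDATE:P4(v=19,ok=F), TRANSFORM:P3(v=38,ok=T), EMIT:-] out:-; in:-
Tick 9: [PARSE:-, VALIDATE:-, TRANSFORM:P4(v=0,ok=F), EMIT:P3(v=38,ok=T)] out:-; in:-
Tick 10: [PARSE:-, VALIDATE:-, TRANSFORM:-, EMIT:P4(v=0,ok=F)] out:P3(v=38); in:-
Tick 11: [PARSE:-, VALIDATE:-, TRANSFORM:-, EMIT:-] out:P4(v=0); in:-
P1: arrives tick 1, valid=False (id=1, id%3=1), emit tick 5, final value 0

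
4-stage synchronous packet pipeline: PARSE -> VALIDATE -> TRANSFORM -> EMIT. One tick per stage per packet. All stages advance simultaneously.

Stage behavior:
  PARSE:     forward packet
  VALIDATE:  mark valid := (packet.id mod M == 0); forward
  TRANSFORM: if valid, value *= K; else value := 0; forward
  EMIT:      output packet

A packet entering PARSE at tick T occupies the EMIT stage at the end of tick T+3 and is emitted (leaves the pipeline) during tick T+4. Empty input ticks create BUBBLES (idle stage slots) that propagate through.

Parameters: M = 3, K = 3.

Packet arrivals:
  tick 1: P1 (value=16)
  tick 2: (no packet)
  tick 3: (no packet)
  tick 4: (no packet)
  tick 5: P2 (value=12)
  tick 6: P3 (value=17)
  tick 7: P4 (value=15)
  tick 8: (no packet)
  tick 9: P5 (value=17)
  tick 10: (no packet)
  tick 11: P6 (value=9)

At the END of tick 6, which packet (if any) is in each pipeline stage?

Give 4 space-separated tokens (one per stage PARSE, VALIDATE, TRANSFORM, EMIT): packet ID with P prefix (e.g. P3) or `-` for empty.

Tick 1: [PARSE:P1(v=16,ok=F), VALIDATE:-, TRANSFORM:-, EMIT:-] out:-; in:P1
Tick 2: [PARSE:-, VALIDATE:P1(v=16,ok=F), TRANSFORM:-, EMIT:-] out:-; in:-
Tick 3: [PARSE:-, VALIDATE:-, TRANSFORM:P1(v=0,ok=F), EMIT:-] out:-; in:-
Tick 4: [PARSE:-, VALIDATE:-, TRANSFORM:-, EMIT:P1(v=0,ok=F)] out:-; in:-
Tick 5: [PARSE:P2(v=12,ok=F), VALIDATE:-, TRANSFORM:-, EMIT:-] out:P1(v=0); in:P2
Tick 6: [PARSE:P3(v=17,ok=F), VALIDATE:P2(v=12,ok=F), TRANSFORM:-, EMIT:-] out:-; in:P3
At end of tick 6: ['P3', 'P2', '-', '-']

Answer: P3 P2 - -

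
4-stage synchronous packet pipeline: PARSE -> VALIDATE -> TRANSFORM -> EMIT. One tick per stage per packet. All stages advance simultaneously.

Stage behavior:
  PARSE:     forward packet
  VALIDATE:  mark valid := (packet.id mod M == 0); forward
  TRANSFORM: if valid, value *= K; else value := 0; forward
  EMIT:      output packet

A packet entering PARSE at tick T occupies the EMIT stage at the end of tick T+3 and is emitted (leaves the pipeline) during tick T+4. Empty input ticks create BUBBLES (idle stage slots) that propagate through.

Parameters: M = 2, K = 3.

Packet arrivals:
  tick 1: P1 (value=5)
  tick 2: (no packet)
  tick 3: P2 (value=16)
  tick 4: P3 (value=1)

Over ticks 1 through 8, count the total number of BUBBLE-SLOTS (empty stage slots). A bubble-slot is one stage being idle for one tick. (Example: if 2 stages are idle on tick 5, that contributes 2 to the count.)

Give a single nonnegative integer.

Tick 1: [PARSE:P1(v=5,ok=F), VALIDATE:-, TRANSFORM:-, EMIT:-] out:-; bubbles=3
Tick 2: [PARSE:-, VALIDATE:P1(v=5,ok=F), TRANSFORM:-, EMIT:-] out:-; bubbles=3
Tick 3: [PARSE:P2(v=16,ok=F), VALIDATE:-, TRANSFORM:P1(v=0,ok=F), EMIT:-] out:-; bubbles=2
Tick 4: [PARSE:P3(v=1,ok=F), VALIDATE:P2(v=16,ok=T), TRANSFORM:-, EMIT:P1(v=0,ok=F)] out:-; bubbles=1
Tick 5: [PARSE:-, VALIDATE:P3(v=1,ok=F), TRANSFORM:P2(v=48,ok=T), EMIT:-] out:P1(v=0); bubbles=2
Tick 6: [PARSE:-, VALIDATE:-, TRANSFORM:P3(v=0,ok=F), EMIT:P2(v=48,ok=T)] out:-; bubbles=2
Tick 7: [PARSE:-, VALIDATE:-, TRANSFORM:-, EMIT:P3(v=0,ok=F)] out:P2(v=48); bubbles=3
Tick 8: [PARSE:-, VALIDATE:-, TRANSFORM:-, EMIT:-] out:P3(v=0); bubbles=4
Total bubble-slots: 20

Answer: 20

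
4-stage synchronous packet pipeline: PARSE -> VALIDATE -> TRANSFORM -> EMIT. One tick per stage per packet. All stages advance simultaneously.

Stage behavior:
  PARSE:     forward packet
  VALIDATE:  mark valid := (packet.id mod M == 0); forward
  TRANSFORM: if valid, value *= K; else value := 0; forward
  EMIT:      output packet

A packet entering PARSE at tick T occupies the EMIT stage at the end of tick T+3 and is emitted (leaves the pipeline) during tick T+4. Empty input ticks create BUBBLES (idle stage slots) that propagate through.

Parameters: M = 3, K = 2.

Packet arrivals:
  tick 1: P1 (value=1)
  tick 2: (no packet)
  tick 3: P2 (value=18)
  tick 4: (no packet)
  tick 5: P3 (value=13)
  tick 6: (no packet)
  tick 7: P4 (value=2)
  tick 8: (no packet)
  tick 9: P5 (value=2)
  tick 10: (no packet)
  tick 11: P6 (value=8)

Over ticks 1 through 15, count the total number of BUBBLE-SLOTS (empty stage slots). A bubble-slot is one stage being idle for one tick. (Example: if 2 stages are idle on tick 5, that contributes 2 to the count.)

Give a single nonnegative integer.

Answer: 36

Derivation:
Tick 1: [PARSE:P1(v=1,ok=F), VALIDATE:-, TRANSFORM:-, EMIT:-] out:-; bubbles=3
Tick 2: [PARSE:-, VALIDATE:P1(v=1,ok=F), TRANSFORM:-, EMIT:-] out:-; bubbles=3
Tick 3: [PARSE:P2(v=18,ok=F), VALIDATE:-, TRANSFORM:P1(v=0,ok=F), EMIT:-] out:-; bubbles=2
Tick 4: [PARSE:-, VALIDATE:P2(v=18,ok=F), TRANSFORM:-, EMIT:P1(v=0,ok=F)] out:-; bubbles=2
Tick 5: [PARSE:P3(v=13,ok=F), VALIDATE:-, TRANSFORM:P2(v=0,ok=F), EMIT:-] out:P1(v=0); bubbles=2
Tick 6: [PARSE:-, VALIDATE:P3(v=13,ok=T), TRANSFORM:-, EMIT:P2(v=0,ok=F)] out:-; bubbles=2
Tick 7: [PARSE:P4(v=2,ok=F), VALIDATE:-, TRANSFORM:P3(v=26,ok=T), EMIT:-] out:P2(v=0); bubbles=2
Tick 8: [PARSE:-, VALIDATE:P4(v=2,ok=F), TRANSFORM:-, EMIT:P3(v=26,ok=T)] out:-; bubbles=2
Tick 9: [PARSE:P5(v=2,ok=F), VALIDATE:-, TRANSFORM:P4(v=0,ok=F), EMIT:-] out:P3(v=26); bubbles=2
Tick 10: [PARSE:-, VALIDATE:P5(v=2,ok=F), TRANSFORM:-, EMIT:P4(v=0,ok=F)] out:-; bubbles=2
Tick 11: [PARSE:P6(v=8,ok=F), VALIDATE:-, TRANSFORM:P5(v=0,ok=F), EMIT:-] out:P4(v=0); bubbles=2
Tick 12: [PARSE:-, VALIDATE:P6(v=8,ok=T), TRANSFORM:-, EMIT:P5(v=0,ok=F)] out:-; bubbles=2
Tick 13: [PARSE:-, VALIDATE:-, TRANSFORM:P6(v=16,ok=T), EMIT:-] out:P5(v=0); bubbles=3
Tick 14: [PARSE:-, VALIDATE:-, TRANSFORM:-, EMIT:P6(v=16,ok=T)] out:-; bubbles=3
Tick 15: [PARSE:-, VALIDATE:-, TRANSFORM:-, EMIT:-] out:P6(v=16); bubbles=4
Total bubble-slots: 36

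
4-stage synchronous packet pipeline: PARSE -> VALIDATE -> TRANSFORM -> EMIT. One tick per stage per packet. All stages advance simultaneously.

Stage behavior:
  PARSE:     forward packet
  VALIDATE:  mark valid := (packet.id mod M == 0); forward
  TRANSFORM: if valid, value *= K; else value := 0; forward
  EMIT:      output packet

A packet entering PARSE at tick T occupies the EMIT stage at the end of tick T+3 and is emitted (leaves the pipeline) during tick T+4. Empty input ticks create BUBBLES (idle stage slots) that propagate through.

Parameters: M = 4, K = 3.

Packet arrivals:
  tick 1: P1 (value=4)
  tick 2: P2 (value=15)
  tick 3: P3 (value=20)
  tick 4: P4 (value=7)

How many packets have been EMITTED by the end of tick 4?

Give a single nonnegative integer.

Answer: 0

Derivation:
Tick 1: [PARSE:P1(v=4,ok=F), VALIDATE:-, TRANSFORM:-, EMIT:-] out:-; in:P1
Tick 2: [PARSE:P2(v=15,ok=F), VALIDATE:P1(v=4,ok=F), TRANSFORM:-, EMIT:-] out:-; in:P2
Tick 3: [PARSE:P3(v=20,ok=F), VALIDATE:P2(v=15,ok=F), TRANSFORM:P1(v=0,ok=F), EMIT:-] out:-; in:P3
Tick 4: [PARSE:P4(v=7,ok=F), VALIDATE:P3(v=20,ok=F), TRANSFORM:P2(v=0,ok=F), EMIT:P1(v=0,ok=F)] out:-; in:P4
Emitted by tick 4: []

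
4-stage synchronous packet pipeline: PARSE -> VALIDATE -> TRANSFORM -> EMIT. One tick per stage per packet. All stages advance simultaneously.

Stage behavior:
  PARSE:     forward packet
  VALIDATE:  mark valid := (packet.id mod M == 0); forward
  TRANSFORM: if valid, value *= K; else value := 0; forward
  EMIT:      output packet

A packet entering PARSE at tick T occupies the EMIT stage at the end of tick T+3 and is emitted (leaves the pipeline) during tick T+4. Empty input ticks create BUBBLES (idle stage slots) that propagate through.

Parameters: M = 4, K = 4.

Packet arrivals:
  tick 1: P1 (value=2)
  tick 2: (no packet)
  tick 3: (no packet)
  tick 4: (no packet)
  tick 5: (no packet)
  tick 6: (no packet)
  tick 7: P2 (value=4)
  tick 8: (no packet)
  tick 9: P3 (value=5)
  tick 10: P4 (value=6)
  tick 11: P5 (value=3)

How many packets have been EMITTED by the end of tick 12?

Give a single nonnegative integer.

Tick 1: [PARSE:P1(v=2,ok=F), VALIDATE:-, TRANSFORM:-, EMIT:-] out:-; in:P1
Tick 2: [PARSE:-, VALIDATE:P1(v=2,ok=F), TRANSFORM:-, EMIT:-] out:-; in:-
Tick 3: [PARSE:-, VALIDATE:-, TRANSFORM:P1(v=0,ok=F), EMIT:-] out:-; in:-
Tick 4: [PARSE:-, VALIDATE:-, TRANSFORM:-, EMIT:P1(v=0,ok=F)] out:-; in:-
Tick 5: [PARSE:-, VALIDATE:-, TRANSFORM:-, EMIT:-] out:P1(v=0); in:-
Tick 6: [PARSE:-, VALIDATE:-, TRANSFORM:-, EMIT:-] out:-; in:-
Tick 7: [PARSE:P2(v=4,ok=F), VALIDATE:-, TRANSFORM:-, EMIT:-] out:-; in:P2
Tick 8: [PARSE:-, VALIDATE:P2(v=4,ok=F), TRANSFORM:-, EMIT:-] out:-; in:-
Tick 9: [PARSE:P3(v=5,ok=F), VALIDATE:-, TRANSFORM:P2(v=0,ok=F), EMIT:-] out:-; in:P3
Tick 10: [PARSE:P4(v=6,ok=F), VALIDATE:P3(v=5,ok=F), TRANSFORM:-, EMIT:P2(v=0,ok=F)] out:-; in:P4
Tick 11: [PARSE:P5(v=3,ok=F), VALIDATE:P4(v=6,ok=T), TRANSFORM:P3(v=0,ok=F), EMIT:-] out:P2(v=0); in:P5
Tick 12: [PARSE:-, VALIDATE:P5(v=3,ok=F), TRANSFORM:P4(v=24,ok=T), EMIT:P3(v=0,ok=F)] out:-; in:-
Emitted by tick 12: ['P1', 'P2']

Answer: 2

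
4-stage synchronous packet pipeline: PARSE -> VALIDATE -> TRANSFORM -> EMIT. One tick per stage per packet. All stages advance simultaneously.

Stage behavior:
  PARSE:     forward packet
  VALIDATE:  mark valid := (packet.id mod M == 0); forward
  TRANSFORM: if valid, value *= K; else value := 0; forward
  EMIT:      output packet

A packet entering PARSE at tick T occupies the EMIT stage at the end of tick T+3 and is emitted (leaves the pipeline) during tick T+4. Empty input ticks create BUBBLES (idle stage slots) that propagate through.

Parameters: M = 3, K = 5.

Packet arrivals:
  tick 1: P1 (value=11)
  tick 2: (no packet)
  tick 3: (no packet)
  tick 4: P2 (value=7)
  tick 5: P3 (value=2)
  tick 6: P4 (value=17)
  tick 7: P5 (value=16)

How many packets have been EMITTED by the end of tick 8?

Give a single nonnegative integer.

Answer: 2

Derivation:
Tick 1: [PARSE:P1(v=11,ok=F), VALIDATE:-, TRANSFORM:-, EMIT:-] out:-; in:P1
Tick 2: [PARSE:-, VALIDATE:P1(v=11,ok=F), TRANSFORM:-, EMIT:-] out:-; in:-
Tick 3: [PARSE:-, VALIDATE:-, TRANSFORM:P1(v=0,ok=F), EMIT:-] out:-; in:-
Tick 4: [PARSE:P2(v=7,ok=F), VALIDATE:-, TRANSFORM:-, EMIT:P1(v=0,ok=F)] out:-; in:P2
Tick 5: [PARSE:P3(v=2,ok=F), VALIDATE:P2(v=7,ok=F), TRANSFORM:-, EMIT:-] out:P1(v=0); in:P3
Tick 6: [PARSE:P4(v=17,ok=F), VALIDATE:P3(v=2,ok=T), TRANSFORM:P2(v=0,ok=F), EMIT:-] out:-; in:P4
Tick 7: [PARSE:P5(v=16,ok=F), VALIDATE:P4(v=17,ok=F), TRANSFORM:P3(v=10,ok=T), EMIT:P2(v=0,ok=F)] out:-; in:P5
Tick 8: [PARSE:-, VALIDATE:P5(v=16,ok=F), TRANSFORM:P4(v=0,ok=F), EMIT:P3(v=10,ok=T)] out:P2(v=0); in:-
Emitted by tick 8: ['P1', 'P2']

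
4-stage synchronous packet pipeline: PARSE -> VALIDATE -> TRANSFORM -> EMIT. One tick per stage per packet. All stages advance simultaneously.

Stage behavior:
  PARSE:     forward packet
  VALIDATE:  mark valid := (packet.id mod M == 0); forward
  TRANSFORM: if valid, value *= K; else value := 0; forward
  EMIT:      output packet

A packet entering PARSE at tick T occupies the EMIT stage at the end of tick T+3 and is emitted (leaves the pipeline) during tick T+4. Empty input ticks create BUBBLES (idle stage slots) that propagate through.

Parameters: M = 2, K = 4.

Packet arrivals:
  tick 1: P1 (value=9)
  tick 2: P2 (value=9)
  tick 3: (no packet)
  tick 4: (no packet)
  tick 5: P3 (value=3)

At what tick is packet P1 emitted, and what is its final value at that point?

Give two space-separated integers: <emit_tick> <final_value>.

Answer: 5 0

Derivation:
Tick 1: [PARSE:P1(v=9,ok=F), VALIDATE:-, TRANSFORM:-, EMIT:-] out:-; in:P1
Tick 2: [PARSE:P2(v=9,ok=F), VALIDATE:P1(v=9,ok=F), TRANSFORM:-, EMIT:-] out:-; in:P2
Tick 3: [PARSE:-, VALIDATE:P2(v=9,ok=T), TRANSFORM:P1(v=0,ok=F), EMIT:-] out:-; in:-
Tick 4: [PARSE:-, VALIDATE:-, TRANSFORM:P2(v=36,ok=T), EMIT:P1(v=0,ok=F)] out:-; in:-
Tick 5: [PARSE:P3(v=3,ok=F), VALIDATE:-, TRANSFORM:-, EMIT:P2(v=36,ok=T)] out:P1(v=0); in:P3
Tick 6: [PARSE:-, VALIDATE:P3(v=3,ok=F), TRANSFORM:-, EMIT:-] out:P2(v=36); in:-
Tick 7: [PARSE:-, VALIDATE:-, TRANSFORM:P3(v=0,ok=F), EMIT:-] out:-; in:-
Tick 8: [PARSE:-, VALIDATE:-, TRANSFORM:-, EMIT:P3(v=0,ok=F)] out:-; in:-
Tick 9: [PARSE:-, VALIDATE:-, TRANSFORM:-, EMIT:-] out:P3(v=0); in:-
P1: arrives tick 1, valid=False (id=1, id%2=1), emit tick 5, final value 0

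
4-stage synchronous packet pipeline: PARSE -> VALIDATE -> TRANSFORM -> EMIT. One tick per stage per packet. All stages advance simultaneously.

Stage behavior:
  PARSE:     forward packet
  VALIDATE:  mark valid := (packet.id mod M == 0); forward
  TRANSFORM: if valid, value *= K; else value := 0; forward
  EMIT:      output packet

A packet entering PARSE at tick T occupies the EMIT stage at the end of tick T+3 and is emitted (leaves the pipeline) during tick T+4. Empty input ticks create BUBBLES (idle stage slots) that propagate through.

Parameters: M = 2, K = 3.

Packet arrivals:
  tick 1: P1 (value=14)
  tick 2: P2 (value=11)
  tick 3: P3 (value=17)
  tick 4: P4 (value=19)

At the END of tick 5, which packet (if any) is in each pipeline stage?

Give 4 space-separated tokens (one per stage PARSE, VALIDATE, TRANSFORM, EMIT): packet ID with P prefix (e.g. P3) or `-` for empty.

Answer: - P4 P3 P2

Derivation:
Tick 1: [PARSE:P1(v=14,ok=F), VALIDATE:-, TRANSFORM:-, EMIT:-] out:-; in:P1
Tick 2: [PARSE:P2(v=11,ok=F), VALIDATE:P1(v=14,ok=F), TRANSFORM:-, EMIT:-] out:-; in:P2
Tick 3: [PARSE:P3(v=17,ok=F), VALIDATE:P2(v=11,ok=T), TRANSFORM:P1(v=0,ok=F), EMIT:-] out:-; in:P3
Tick 4: [PARSE:P4(v=19,ok=F), VALIDATE:P3(v=17,ok=F), TRANSFORM:P2(v=33,ok=T), EMIT:P1(v=0,ok=F)] out:-; in:P4
Tick 5: [PARSE:-, VALIDATE:P4(v=19,ok=T), TRANSFORM:P3(v=0,ok=F), EMIT:P2(v=33,ok=T)] out:P1(v=0); in:-
At end of tick 5: ['-', 'P4', 'P3', 'P2']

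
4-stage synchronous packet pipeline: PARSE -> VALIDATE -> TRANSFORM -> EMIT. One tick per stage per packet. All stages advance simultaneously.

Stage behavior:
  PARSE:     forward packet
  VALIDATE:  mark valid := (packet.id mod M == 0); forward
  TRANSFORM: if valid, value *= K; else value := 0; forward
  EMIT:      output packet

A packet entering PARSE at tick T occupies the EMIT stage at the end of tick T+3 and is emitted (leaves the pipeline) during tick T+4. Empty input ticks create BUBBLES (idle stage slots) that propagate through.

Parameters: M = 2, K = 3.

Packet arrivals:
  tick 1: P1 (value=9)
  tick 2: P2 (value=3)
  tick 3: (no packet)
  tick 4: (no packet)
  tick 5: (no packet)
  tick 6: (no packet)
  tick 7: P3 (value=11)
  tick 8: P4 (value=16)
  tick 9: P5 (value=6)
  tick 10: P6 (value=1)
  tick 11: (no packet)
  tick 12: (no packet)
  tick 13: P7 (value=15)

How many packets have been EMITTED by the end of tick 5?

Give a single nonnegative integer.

Tick 1: [PARSE:P1(v=9,ok=F), VALIDATE:-, TRANSFORM:-, EMIT:-] out:-; in:P1
Tick 2: [PARSE:P2(v=3,ok=F), VALIDATE:P1(v=9,ok=F), TRANSFORM:-, EMIT:-] out:-; in:P2
Tick 3: [PARSE:-, VALIDATE:P2(v=3,ok=T), TRANSFORM:P1(v=0,ok=F), EMIT:-] out:-; in:-
Tick 4: [PARSE:-, VALIDATE:-, TRANSFORM:P2(v=9,ok=T), EMIT:P1(v=0,ok=F)] out:-; in:-
Tick 5: [PARSE:-, VALIDATE:-, TRANSFORM:-, EMIT:P2(v=9,ok=T)] out:P1(v=0); in:-
Emitted by tick 5: ['P1']

Answer: 1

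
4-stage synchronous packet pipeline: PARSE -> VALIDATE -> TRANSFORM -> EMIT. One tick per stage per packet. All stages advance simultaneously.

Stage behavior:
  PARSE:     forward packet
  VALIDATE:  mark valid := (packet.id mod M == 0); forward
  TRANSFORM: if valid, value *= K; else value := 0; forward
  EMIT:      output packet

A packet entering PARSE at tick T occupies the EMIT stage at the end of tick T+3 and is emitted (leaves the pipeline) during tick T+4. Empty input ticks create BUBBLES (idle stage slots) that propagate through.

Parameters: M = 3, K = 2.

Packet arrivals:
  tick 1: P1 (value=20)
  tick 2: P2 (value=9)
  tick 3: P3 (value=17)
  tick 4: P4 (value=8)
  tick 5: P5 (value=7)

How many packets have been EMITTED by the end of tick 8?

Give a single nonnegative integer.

Tick 1: [PARSE:P1(v=20,ok=F), VALIDATE:-, TRANSFORM:-, EMIT:-] out:-; in:P1
Tick 2: [PARSE:P2(v=9,ok=F), VALIDATE:P1(v=20,ok=F), TRANSFORM:-, EMIT:-] out:-; in:P2
Tick 3: [PARSE:P3(v=17,ok=F), VALIDATE:P2(v=9,ok=F), TRANSFORM:P1(v=0,ok=F), EMIT:-] out:-; in:P3
Tick 4: [PARSE:P4(v=8,ok=F), VALIDATE:P3(v=17,ok=T), TRANSFORM:P2(v=0,ok=F), EMIT:P1(v=0,ok=F)] out:-; in:P4
Tick 5: [PARSE:P5(v=7,ok=F), VALIDATE:P4(v=8,ok=F), TRANSFORM:P3(v=34,ok=T), EMIT:P2(v=0,ok=F)] out:P1(v=0); in:P5
Tick 6: [PARSE:-, VALIDATE:P5(v=7,ok=F), TRANSFORM:P4(v=0,ok=F), EMIT:P3(v=34,ok=T)] out:P2(v=0); in:-
Tick 7: [PARSE:-, VALIDATE:-, TRANSFORM:P5(v=0,ok=F), EMIT:P4(v=0,ok=F)] out:P3(v=34); in:-
Tick 8: [PARSE:-, VALIDATE:-, TRANSFORM:-, EMIT:P5(v=0,ok=F)] out:P4(v=0); in:-
Emitted by tick 8: ['P1', 'P2', 'P3', 'P4']

Answer: 4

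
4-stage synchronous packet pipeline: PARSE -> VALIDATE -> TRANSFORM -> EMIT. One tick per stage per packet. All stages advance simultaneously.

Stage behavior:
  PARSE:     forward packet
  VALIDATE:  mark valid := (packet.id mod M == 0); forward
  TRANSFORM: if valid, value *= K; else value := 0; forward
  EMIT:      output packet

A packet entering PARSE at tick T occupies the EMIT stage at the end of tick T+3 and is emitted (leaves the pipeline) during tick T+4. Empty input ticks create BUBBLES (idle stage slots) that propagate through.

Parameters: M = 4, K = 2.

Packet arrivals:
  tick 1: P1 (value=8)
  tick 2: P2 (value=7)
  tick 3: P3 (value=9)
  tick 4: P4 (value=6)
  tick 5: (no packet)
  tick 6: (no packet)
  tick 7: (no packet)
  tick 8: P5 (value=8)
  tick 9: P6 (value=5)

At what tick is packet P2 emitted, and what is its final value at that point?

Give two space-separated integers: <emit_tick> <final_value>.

Answer: 6 0

Derivation:
Tick 1: [PARSE:P1(v=8,ok=F), VALIDATE:-, TRANSFORM:-, EMIT:-] out:-; in:P1
Tick 2: [PARSE:P2(v=7,ok=F), VALIDATE:P1(v=8,ok=F), TRANSFORM:-, EMIT:-] out:-; in:P2
Tick 3: [PARSE:P3(v=9,ok=F), VALIDATE:P2(v=7,ok=F), TRANSFORM:P1(v=0,ok=F), EMIT:-] out:-; in:P3
Tick 4: [PARSE:P4(v=6,ok=F), VALIDATE:P3(v=9,ok=F), TRANSFORM:P2(v=0,ok=F), EMIT:P1(v=0,ok=F)] out:-; in:P4
Tick 5: [PARSE:-, VALIDATE:P4(v=6,ok=T), TRANSFORM:P3(v=0,ok=F), EMIT:P2(v=0,ok=F)] out:P1(v=0); in:-
Tick 6: [PARSE:-, VALIDATE:-, TRANSFORM:P4(v=12,ok=T), EMIT:P3(v=0,ok=F)] out:P2(v=0); in:-
Tick 7: [PARSE:-, VALIDATE:-, TRANSFORM:-, EMIT:P4(v=12,ok=T)] out:P3(v=0); in:-
Tick 8: [PARSE:P5(v=8,ok=F), VALIDATE:-, TRANSFORM:-, EMIT:-] out:P4(v=12); in:P5
Tick 9: [PARSE:P6(v=5,ok=F), VALIDATE:P5(v=8,ok=F), TRANSFORM:-, EMIT:-] out:-; in:P6
Tick 10: [PARSE:-, VALIDATE:P6(v=5,ok=F), TRANSFORM:P5(v=0,ok=F), EMIT:-] out:-; in:-
Tick 11: [PARSE:-, VALIDATE:-, TRANSFORM:P6(v=0,ok=F), EMIT:P5(v=0,ok=F)] out:-; in:-
Tick 12: [PARSE:-, VALIDATE:-, TRANSFORM:-, EMIT:P6(v=0,ok=F)] out:P5(v=0); in:-
Tick 13: [PARSE:-, VALIDATE:-, TRANSFORM:-, EMIT:-] out:P6(v=0); in:-
P2: arrives tick 2, valid=False (id=2, id%4=2), emit tick 6, final value 0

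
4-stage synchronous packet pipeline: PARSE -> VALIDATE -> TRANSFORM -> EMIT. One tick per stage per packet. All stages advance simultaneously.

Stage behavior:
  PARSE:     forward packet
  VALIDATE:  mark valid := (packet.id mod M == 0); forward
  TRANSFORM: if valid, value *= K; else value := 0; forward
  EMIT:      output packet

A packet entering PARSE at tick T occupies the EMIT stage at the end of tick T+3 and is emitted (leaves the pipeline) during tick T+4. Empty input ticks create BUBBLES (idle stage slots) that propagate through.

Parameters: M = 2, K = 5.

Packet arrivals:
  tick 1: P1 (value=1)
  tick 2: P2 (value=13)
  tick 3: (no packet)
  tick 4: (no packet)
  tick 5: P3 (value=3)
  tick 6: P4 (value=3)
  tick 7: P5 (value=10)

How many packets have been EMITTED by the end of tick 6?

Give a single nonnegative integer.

Answer: 2

Derivation:
Tick 1: [PARSE:P1(v=1,ok=F), VALIDATE:-, TRANSFORM:-, EMIT:-] out:-; in:P1
Tick 2: [PARSE:P2(v=13,ok=F), VALIDATE:P1(v=1,ok=F), TRANSFORM:-, EMIT:-] out:-; in:P2
Tick 3: [PARSE:-, VALIDATE:P2(v=13,ok=T), TRANSFORM:P1(v=0,ok=F), EMIT:-] out:-; in:-
Tick 4: [PARSE:-, VALIDATE:-, TRANSFORM:P2(v=65,ok=T), EMIT:P1(v=0,ok=F)] out:-; in:-
Tick 5: [PARSE:P3(v=3,ok=F), VALIDATE:-, TRANSFORM:-, EMIT:P2(v=65,ok=T)] out:P1(v=0); in:P3
Tick 6: [PARSE:P4(v=3,ok=F), VALIDATE:P3(v=3,ok=F), TRANSFORM:-, EMIT:-] out:P2(v=65); in:P4
Emitted by tick 6: ['P1', 'P2']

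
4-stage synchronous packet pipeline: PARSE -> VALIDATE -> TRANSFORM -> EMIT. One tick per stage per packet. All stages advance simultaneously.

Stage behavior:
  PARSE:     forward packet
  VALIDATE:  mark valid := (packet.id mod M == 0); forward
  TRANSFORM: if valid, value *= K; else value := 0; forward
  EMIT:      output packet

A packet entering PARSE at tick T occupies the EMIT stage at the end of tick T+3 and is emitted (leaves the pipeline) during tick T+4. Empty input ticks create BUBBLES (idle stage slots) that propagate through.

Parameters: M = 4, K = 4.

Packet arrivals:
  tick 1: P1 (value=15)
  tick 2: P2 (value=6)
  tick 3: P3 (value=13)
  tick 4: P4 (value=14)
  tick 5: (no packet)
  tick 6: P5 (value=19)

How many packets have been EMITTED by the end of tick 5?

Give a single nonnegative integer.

Answer: 1

Derivation:
Tick 1: [PARSE:P1(v=15,ok=F), VALIDATE:-, TRANSFORM:-, EMIT:-] out:-; in:P1
Tick 2: [PARSE:P2(v=6,ok=F), VALIDATE:P1(v=15,ok=F), TRANSFORM:-, EMIT:-] out:-; in:P2
Tick 3: [PARSE:P3(v=13,ok=F), VALIDATE:P2(v=6,ok=F), TRANSFORM:P1(v=0,ok=F), EMIT:-] out:-; in:P3
Tick 4: [PARSE:P4(v=14,ok=F), VALIDATE:P3(v=13,ok=F), TRANSFORM:P2(v=0,ok=F), EMIT:P1(v=0,ok=F)] out:-; in:P4
Tick 5: [PARSE:-, VALIDATE:P4(v=14,ok=T), TRANSFORM:P3(v=0,ok=F), EMIT:P2(v=0,ok=F)] out:P1(v=0); in:-
Emitted by tick 5: ['P1']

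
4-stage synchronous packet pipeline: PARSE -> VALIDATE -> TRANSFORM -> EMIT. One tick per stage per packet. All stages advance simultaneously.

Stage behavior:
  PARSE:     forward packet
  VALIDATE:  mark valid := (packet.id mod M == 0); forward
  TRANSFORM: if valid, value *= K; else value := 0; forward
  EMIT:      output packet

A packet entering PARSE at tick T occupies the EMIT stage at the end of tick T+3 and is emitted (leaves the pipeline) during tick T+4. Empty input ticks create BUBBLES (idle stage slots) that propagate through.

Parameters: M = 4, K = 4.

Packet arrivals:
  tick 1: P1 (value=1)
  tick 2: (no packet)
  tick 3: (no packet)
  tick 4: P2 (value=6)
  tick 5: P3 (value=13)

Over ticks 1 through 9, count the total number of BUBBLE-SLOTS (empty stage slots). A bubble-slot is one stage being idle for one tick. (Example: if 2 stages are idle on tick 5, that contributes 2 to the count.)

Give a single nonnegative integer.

Answer: 24

Derivation:
Tick 1: [PARSE:P1(v=1,ok=F), VALIDATE:-, TRANSFORM:-, EMIT:-] out:-; bubbles=3
Tick 2: [PARSE:-, VALIDATE:P1(v=1,ok=F), TRANSFORM:-, EMIT:-] out:-; bubbles=3
Tick 3: [PARSE:-, VALIDATE:-, TRANSFORM:P1(v=0,ok=F), EMIT:-] out:-; bubbles=3
Tick 4: [PARSE:P2(v=6,ok=F), VALIDATE:-, TRANSFORM:-, EMIT:P1(v=0,ok=F)] out:-; bubbles=2
Tick 5: [PARSE:P3(v=13,ok=F), VALIDATE:P2(v=6,ok=F), TRANSFORM:-, EMIT:-] out:P1(v=0); bubbles=2
Tick 6: [PARSE:-, VALIDATE:P3(v=13,ok=F), TRANSFORM:P2(v=0,ok=F), EMIT:-] out:-; bubbles=2
Tick 7: [PARSE:-, VALIDATE:-, TRANSFORM:P3(v=0,ok=F), EMIT:P2(v=0,ok=F)] out:-; bubbles=2
Tick 8: [PARSE:-, VALIDATE:-, TRANSFORM:-, EMIT:P3(v=0,ok=F)] out:P2(v=0); bubbles=3
Tick 9: [PARSE:-, VALIDATE:-, TRANSFORM:-, EMIT:-] out:P3(v=0); bubbles=4
Total bubble-slots: 24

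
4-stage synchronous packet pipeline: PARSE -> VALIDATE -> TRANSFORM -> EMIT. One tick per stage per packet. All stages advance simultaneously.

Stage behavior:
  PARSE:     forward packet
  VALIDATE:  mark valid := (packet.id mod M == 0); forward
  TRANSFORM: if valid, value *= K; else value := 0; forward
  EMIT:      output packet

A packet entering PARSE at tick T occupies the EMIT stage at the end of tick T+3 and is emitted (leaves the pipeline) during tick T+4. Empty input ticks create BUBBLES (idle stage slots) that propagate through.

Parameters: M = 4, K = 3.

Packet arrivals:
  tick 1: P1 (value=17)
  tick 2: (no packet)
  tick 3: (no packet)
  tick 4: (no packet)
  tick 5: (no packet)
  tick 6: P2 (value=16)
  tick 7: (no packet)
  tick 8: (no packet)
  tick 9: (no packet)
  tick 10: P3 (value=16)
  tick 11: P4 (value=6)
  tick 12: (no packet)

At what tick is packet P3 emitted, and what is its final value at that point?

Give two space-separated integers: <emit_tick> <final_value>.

Tick 1: [PARSE:P1(v=17,ok=F), VALIDATE:-, TRANSFORM:-, EMIT:-] out:-; in:P1
Tick 2: [PARSE:-, VALIDATE:P1(v=17,ok=F), TRANSFORM:-, EMIT:-] out:-; in:-
Tick 3: [PARSE:-, VALIDATE:-, TRANSFORM:P1(v=0,ok=F), EMIT:-] out:-; in:-
Tick 4: [PARSE:-, VALIDATE:-, TRANSFORM:-, EMIT:P1(v=0,ok=F)] out:-; in:-
Tick 5: [PARSE:-, VALIDATE:-, TRANSFORM:-, EMIT:-] out:P1(v=0); in:-
Tick 6: [PARSE:P2(v=16,ok=F), VALIDATE:-, TRANSFORM:-, EMIT:-] out:-; in:P2
Tick 7: [PARSE:-, VALIDATE:P2(v=16,ok=F), TRANSFORM:-, EMIT:-] out:-; in:-
Tick 8: [PARSE:-, VALIDATE:-, TRANSFORM:P2(v=0,ok=F), EMIT:-] out:-; in:-
Tick 9: [PARSE:-, VALIDATE:-, TRANSFORM:-, EMIT:P2(v=0,ok=F)] out:-; in:-
Tick 10: [PARSE:P3(v=16,ok=F), VALIDATE:-, TRANSFORM:-, EMIT:-] out:P2(v=0); in:P3
Tick 11: [PARSE:P4(v=6,ok=F), VALIDATE:P3(v=16,ok=F), TRANSFORM:-, EMIT:-] out:-; in:P4
Tick 12: [PARSE:-, VALIDATE:P4(v=6,ok=T), TRANSFORM:P3(v=0,ok=F), EMIT:-] out:-; in:-
Tick 13: [PARSE:-, VALIDATE:-, TRANSFORM:P4(v=18,ok=T), EMIT:P3(v=0,ok=F)] out:-; in:-
Tick 14: [PARSE:-, VALIDATE:-, TRANSFORM:-, EMIT:P4(v=18,ok=T)] out:P3(v=0); in:-
Tick 15: [PARSE:-, VALIDATE:-, TRANSFORM:-, EMIT:-] out:P4(v=18); in:-
Tick 16: [PARSE:-, VALIDATE:-, TRANSFORM:-, EMIT:-] out:-; in:-
P3: arrives tick 10, valid=False (id=3, id%4=3), emit tick 14, final value 0

Answer: 14 0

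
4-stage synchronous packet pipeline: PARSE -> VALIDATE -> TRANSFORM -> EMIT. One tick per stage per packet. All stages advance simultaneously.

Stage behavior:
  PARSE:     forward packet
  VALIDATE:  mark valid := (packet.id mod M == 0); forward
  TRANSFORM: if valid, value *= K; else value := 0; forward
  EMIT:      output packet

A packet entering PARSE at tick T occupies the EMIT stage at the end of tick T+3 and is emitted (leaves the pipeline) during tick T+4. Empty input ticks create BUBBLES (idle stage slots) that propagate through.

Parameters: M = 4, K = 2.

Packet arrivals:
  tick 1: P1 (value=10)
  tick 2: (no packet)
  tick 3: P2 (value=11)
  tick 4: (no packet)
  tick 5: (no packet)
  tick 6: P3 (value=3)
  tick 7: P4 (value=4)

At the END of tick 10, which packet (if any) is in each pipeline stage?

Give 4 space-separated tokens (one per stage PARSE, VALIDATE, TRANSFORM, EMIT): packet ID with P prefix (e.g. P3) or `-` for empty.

Answer: - - - P4

Derivation:
Tick 1: [PARSE:P1(v=10,ok=F), VALIDATE:-, TRANSFORM:-, EMIT:-] out:-; in:P1
Tick 2: [PARSE:-, VALIDATE:P1(v=10,ok=F), TRANSFORM:-, EMIT:-] out:-; in:-
Tick 3: [PARSE:P2(v=11,ok=F), VALIDATE:-, TRANSFORM:P1(v=0,ok=F), EMIT:-] out:-; in:P2
Tick 4: [PARSE:-, VALIDATE:P2(v=11,ok=F), TRANSFORM:-, EMIT:P1(v=0,ok=F)] out:-; in:-
Tick 5: [PARSE:-, VALIDATE:-, TRANSFORM:P2(v=0,ok=F), EMIT:-] out:P1(v=0); in:-
Tick 6: [PARSE:P3(v=3,ok=F), VALIDATE:-, TRANSFORM:-, EMIT:P2(v=0,ok=F)] out:-; in:P3
Tick 7: [PARSE:P4(v=4,ok=F), VALIDATE:P3(v=3,ok=F), TRANSFORM:-, EMIT:-] out:P2(v=0); in:P4
Tick 8: [PARSE:-, VALIDATE:P4(v=4,ok=T), TRANSFORM:P3(v=0,ok=F), EMIT:-] out:-; in:-
Tick 9: [PARSE:-, VALIDATE:-, TRANSFORM:P4(v=8,ok=T), EMIT:P3(v=0,ok=F)] out:-; in:-
Tick 10: [PARSE:-, VALIDATE:-, TRANSFORM:-, EMIT:P4(v=8,ok=T)] out:P3(v=0); in:-
At end of tick 10: ['-', '-', '-', 'P4']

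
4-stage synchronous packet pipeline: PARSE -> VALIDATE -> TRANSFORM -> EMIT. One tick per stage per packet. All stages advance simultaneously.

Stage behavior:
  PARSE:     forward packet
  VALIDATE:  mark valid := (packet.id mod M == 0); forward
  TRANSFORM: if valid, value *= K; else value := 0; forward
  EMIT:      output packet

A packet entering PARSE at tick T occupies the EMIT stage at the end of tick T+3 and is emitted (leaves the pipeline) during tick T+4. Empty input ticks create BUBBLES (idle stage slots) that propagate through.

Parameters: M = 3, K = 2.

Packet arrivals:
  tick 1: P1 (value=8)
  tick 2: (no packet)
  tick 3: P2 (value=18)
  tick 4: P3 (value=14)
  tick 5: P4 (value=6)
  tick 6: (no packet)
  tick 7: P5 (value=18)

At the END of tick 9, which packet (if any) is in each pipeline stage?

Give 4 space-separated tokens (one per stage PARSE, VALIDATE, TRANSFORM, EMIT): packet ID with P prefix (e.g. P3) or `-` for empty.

Tick 1: [PARSE:P1(v=8,ok=F), VALIDATE:-, TRANSFORM:-, EMIT:-] out:-; in:P1
Tick 2: [PARSE:-, VALIDATE:P1(v=8,ok=F), TRANSFORM:-, EMIT:-] out:-; in:-
Tick 3: [PARSE:P2(v=18,ok=F), VALIDATE:-, TRANSFORM:P1(v=0,ok=F), EMIT:-] out:-; in:P2
Tick 4: [PARSE:P3(v=14,ok=F), VALIDATE:P2(v=18,ok=F), TRANSFORM:-, EMIT:P1(v=0,ok=F)] out:-; in:P3
Tick 5: [PARSE:P4(v=6,ok=F), VALIDATE:P3(v=14,ok=T), TRANSFORM:P2(v=0,ok=F), EMIT:-] out:P1(v=0); in:P4
Tick 6: [PARSE:-, VALIDATE:P4(v=6,ok=F), TRANSFORM:P3(v=28,ok=T), EMIT:P2(v=0,ok=F)] out:-; in:-
Tick 7: [PARSE:P5(v=18,ok=F), VALIDATE:-, TRANSFORM:P4(v=0,ok=F), EMIT:P3(v=28,ok=T)] out:P2(v=0); in:P5
Tick 8: [PARSE:-, VALIDATE:P5(v=18,ok=F), TRANSFORM:-, EMIT:P4(v=0,ok=F)] out:P3(v=28); in:-
Tick 9: [PARSE:-, VALIDATE:-, TRANSFORM:P5(v=0,ok=F), EMIT:-] out:P4(v=0); in:-
At end of tick 9: ['-', '-', 'P5', '-']

Answer: - - P5 -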